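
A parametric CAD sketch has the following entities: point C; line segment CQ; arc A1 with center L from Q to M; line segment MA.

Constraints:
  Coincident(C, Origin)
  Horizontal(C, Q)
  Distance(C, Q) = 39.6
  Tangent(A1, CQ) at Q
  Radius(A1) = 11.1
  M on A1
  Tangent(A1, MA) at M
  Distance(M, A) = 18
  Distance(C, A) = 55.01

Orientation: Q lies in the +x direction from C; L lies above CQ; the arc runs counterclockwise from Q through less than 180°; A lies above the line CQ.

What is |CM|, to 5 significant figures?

52.225

C is at the origin; CQ is horizontal with |CQ| = 39.6 and Q on the +x side, so Q = (39.600, 0.0000). Since A1 is tangent to CQ there, LQ ⟂ CQ, so L = Q + (0, 11.1) = (39.600, 11.100). Since LM ⟂ MA (tangency), |LA| = √(11.1² + 18.0²) = 21.147 regardless of where M sits on A1. So A lies on both circle(C, 55.01) and circle(L, 21.147); the above-CQ intersection is A = (45.081, 31.525). M is the foot of the tangent from A: M = (50.235, 14.278).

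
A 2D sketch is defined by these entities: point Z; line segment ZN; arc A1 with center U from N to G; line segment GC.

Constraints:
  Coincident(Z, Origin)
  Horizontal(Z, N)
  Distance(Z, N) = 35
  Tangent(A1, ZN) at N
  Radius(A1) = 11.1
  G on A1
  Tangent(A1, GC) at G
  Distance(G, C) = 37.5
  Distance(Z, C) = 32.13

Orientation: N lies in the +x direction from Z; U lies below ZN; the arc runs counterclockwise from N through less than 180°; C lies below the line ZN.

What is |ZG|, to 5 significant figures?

26.904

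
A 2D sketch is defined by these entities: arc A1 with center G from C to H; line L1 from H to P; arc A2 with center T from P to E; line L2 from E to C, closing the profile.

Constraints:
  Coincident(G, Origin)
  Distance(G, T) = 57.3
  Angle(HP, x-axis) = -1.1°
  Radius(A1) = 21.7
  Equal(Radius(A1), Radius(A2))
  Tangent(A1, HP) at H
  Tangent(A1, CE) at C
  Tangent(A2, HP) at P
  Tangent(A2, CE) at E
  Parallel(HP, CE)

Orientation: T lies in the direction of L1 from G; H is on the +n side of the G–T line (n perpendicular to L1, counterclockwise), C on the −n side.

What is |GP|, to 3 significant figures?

61.3

The slot axis is L1's direction at -1.1°, so u = (cos -1.1°, sin -1.1°) = (1.00, -0.0192) and n = (−sin -1.1°, cos -1.1°) = (0.0192, 1.00). G is at the origin and T lies 57.3 along u from G, so T = 57.3·u = (57.3, -1.10). Tangency of A1 to both parallel lines with radius 21.7 puts H and C at G ± 21.7·n: H = (0.417, 21.7), C = (-0.417, -21.7). Equal radii place P and E the same way about T: P = T + 21.7·n = (57.7, 20.6), E = T − 21.7·n = (56.9, -22.8). Then |GP| = |P − G| = 61.3.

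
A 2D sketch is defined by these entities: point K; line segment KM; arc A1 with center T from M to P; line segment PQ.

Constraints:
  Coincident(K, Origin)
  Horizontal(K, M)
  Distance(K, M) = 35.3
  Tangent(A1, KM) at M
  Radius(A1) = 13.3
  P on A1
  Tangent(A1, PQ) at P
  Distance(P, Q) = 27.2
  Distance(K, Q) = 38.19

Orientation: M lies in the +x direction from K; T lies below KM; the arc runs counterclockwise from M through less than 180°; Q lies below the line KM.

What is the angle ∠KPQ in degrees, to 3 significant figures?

95.2°

Checks: |TP| = 13.30 ✓; ∠(TP, PQ) = 90.00° ✓; |PQ| = 27.20 ✓; |KQ| = 38.19 ✓.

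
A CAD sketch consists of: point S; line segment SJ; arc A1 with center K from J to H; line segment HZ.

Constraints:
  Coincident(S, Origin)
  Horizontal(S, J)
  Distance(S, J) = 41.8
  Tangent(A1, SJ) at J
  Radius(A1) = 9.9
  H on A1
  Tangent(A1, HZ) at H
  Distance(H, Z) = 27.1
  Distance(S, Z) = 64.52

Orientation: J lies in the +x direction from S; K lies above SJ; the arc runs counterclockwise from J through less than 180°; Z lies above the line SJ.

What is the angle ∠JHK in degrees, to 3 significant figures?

46.7°

Checks: S.y = 0.00, J.y = 0.00 ✓; |KH| = 9.900 ✓; ∠(KH, HZ) = 90.00° ✓; |HZ| = 27.10 ✓; |SZ| = 64.52 ✓.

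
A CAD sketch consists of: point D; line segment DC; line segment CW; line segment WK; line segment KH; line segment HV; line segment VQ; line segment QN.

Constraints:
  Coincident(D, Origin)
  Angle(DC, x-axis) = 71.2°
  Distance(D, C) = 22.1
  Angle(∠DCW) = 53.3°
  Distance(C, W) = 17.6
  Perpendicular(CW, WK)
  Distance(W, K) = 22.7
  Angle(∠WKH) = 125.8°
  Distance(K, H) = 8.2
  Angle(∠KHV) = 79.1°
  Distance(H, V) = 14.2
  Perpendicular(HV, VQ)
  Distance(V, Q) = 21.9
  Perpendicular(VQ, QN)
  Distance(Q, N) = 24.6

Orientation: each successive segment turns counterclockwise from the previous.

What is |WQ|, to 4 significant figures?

9.025

D is at the origin; DC runs at 71.2° with length 22.1, so C = (7.122, 20.92). ∠DCW = 53.3° gives CW at -162.1° from the x-axis; with |CW| = 17.6, W = (-9.626, 15.51). The perpendicularity gives WK at right angles to CW, so WK runs at -72.10°; with |WK| = 22.7, K = (-2.649, -6.090). ∠WKH = 125.8° gives KH at -17.90° from the x-axis; with |KH| = 8.2, H = (5.154, -8.610). ∠KHV = 79.1° gives HV at 83.00° from the x-axis; with |HV| = 14.2, V = (6.885, 5.484). The perpendicularity gives VQ at right angles to HV, so VQ runs at 173.0°; with |VQ| = 21.9, Q = (-14.85, 8.153). Then |WQ| = |Q − W| = 9.025.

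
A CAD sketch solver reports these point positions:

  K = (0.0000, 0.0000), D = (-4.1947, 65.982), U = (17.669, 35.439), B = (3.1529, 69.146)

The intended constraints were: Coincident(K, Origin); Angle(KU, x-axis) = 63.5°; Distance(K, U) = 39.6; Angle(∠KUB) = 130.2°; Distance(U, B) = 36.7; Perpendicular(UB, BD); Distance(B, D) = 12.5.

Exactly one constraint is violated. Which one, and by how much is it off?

Distance(B, D) = 12.5 — off by 4.50.

K = (0.00, 0.00) ✓; KU at 63.50° ✓; |KU| = 39.60 ✓; ∠KUB = 130.2° ✓; |UB| = 36.70 ✓; ∠(UB, BD) = 90.00° ✓; |BD| = 8.000 ✗.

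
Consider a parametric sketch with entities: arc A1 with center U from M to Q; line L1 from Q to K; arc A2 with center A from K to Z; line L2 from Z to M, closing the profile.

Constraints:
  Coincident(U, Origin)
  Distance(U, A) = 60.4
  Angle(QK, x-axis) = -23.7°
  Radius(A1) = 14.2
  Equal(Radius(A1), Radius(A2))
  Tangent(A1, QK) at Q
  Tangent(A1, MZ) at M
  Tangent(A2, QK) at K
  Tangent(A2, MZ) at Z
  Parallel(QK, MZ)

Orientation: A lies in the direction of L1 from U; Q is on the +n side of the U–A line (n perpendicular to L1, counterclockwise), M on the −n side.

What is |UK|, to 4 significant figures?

62.05

The slot axis is L1's direction at -23.7°, so u = (cos -23.7°, sin -23.7°) = (0.9157, -0.4019) and n = (−sin -23.7°, cos -23.7°) = (0.4019, 0.9157). U is at the origin and A lies 60.4 along u from U, so A = 60.4·u = (55.31, -24.28). Tangency of A1 to both parallel lines with radius 14.2 puts Q and M at U ± 14.2·n: Q = (5.708, 13.00), M = (-5.708, -13.00). Equal radii place K and Z the same way about A: K = A + 14.2·n = (61.01, -11.28), Z = A − 14.2·n = (49.60, -37.28). Then |UK| = |K − U| = 62.05.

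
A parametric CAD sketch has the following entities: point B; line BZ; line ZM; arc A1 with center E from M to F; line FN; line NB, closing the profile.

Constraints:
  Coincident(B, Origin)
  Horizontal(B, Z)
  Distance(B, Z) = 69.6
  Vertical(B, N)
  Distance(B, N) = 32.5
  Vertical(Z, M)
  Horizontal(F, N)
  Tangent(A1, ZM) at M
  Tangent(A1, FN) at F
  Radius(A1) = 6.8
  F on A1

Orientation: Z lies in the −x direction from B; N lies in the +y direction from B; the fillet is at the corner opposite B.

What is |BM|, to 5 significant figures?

74.193

B is at the origin; B and Z share the same y with |BZ| = 69.6 and Z on the −x side, so Z = (-69.600, 0.0000). BN is vertical with |BN| = 32.5 and N on the +y side, so N = (0.0000, 32.500). The virtual corner opposite B is at (-69.600, 32.500). Since A1 is tangent to ZM there, EM ⟂ ZM and tangency of A1 to FN means the radius EF is perpendicular to FN, with radius 6.8, so the center E sits 6.8 in from both sides at E = (-62.800, 25.700). That places the tangent points at M = (-69.600, 25.700) on ZM and F = (-62.800, 32.500) on FN. Then |BM| = |M − B| = 74.193.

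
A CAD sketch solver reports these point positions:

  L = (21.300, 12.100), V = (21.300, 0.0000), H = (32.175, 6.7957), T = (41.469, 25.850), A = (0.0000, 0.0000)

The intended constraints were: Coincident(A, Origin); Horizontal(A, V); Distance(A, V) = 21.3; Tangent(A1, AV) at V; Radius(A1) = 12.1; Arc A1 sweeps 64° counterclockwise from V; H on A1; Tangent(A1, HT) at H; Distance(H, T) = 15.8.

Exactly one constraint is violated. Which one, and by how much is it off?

Distance(H, T) = 15.8 — off by 5.40.

A = (0.00, 0.00) ✓; A.y = 0.00, V.y = 0.00 ✓; |AV| = 21.30 ✓; ∠(LV, VA) = 90.00° ✓; |LV| = 12.10 ✓; bearing(L→H) − bearing(L→V) = 64.00° ✓; |LH| = 12.10 ✓; ∠(LH, HT) = 90.00° ✓; |HT| = 21.20 ✗.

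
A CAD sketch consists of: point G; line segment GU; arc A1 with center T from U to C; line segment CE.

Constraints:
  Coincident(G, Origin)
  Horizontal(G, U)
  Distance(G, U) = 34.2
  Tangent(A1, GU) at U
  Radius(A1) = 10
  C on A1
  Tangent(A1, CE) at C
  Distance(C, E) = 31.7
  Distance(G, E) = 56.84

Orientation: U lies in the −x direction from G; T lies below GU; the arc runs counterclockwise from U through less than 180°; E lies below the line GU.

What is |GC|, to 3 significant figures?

45.6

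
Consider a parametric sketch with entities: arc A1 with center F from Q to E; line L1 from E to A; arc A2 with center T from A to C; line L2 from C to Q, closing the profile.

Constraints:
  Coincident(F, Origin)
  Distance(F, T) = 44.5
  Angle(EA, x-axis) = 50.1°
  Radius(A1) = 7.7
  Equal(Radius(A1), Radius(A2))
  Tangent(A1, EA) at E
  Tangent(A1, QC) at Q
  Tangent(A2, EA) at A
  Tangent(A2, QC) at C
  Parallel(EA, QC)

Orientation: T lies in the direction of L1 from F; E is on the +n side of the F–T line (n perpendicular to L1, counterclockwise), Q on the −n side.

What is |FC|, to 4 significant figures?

45.16

The slot axis is L1's direction at 50.1°, so u = (cos 50.1°, sin 50.1°) = (0.6414, 0.7672) and n = (−sin 50.1°, cos 50.1°) = (-0.7672, 0.6414). F is at the origin and T lies 44.5 along u from F, so T = 44.5·u = (28.54, 34.14). Tangency of A1 to both parallel lines with radius 7.7 puts E and Q at F ± 7.7·n: E = (-5.907, 4.939), Q = (5.907, -4.939). Equal radii place A and C the same way about T: A = T + 7.7·n = (22.64, 39.08), C = T − 7.7·n = (34.45, 29.20). Then |FC| = |C − F| = 45.16.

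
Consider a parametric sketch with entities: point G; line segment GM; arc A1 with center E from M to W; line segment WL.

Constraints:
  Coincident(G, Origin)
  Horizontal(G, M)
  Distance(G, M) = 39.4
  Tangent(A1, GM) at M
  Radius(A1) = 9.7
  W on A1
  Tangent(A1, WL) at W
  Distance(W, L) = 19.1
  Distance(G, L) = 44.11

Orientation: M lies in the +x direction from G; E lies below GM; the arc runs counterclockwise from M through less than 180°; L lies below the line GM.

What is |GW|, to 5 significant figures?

31.763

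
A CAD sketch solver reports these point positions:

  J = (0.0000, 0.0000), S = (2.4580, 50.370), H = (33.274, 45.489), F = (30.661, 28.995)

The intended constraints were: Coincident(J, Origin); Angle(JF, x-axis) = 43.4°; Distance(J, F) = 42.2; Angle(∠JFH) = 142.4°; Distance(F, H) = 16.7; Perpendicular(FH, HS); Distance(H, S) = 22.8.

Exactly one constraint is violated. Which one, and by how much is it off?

Distance(H, S) = 22.8 — off by 8.40.

J = (0.00, 0.00) ✓; JF at 43.40° ✓; |JF| = 42.20 ✓; ∠JFH = 142.4° ✓; |FH| = 16.70 ✓; ∠(FH, HS) = 90.00° ✓; |HS| = 31.20 ✗.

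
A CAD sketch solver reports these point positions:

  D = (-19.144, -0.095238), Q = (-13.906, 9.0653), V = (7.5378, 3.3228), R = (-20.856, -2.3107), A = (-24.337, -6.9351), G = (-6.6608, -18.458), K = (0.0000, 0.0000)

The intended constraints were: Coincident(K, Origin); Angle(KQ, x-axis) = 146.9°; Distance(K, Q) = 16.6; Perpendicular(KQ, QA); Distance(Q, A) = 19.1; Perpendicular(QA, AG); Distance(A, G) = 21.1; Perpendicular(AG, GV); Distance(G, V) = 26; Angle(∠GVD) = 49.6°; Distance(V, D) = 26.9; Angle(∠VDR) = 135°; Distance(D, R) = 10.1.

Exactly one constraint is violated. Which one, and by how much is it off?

Distance(D, R) = 10.1 — off by 7.30.

K = (0.00, 0.00) ✓; KQ at 146.9° ✓; |KQ| = 16.60 ✓; ∠(KQ, QA) = 90.00° ✓; |QA| = 19.10 ✓; ∠(QA, AG) = 90.00° ✓; |AG| = 21.10 ✓; ∠(AG, GV) = 90.00° ✓; |GV| = 26.00 ✓; ∠GVD = 49.60° ✓; |VD| = 26.90 ✓; ∠VDR = 135.0° ✓; |DR| = 2.800 ✗.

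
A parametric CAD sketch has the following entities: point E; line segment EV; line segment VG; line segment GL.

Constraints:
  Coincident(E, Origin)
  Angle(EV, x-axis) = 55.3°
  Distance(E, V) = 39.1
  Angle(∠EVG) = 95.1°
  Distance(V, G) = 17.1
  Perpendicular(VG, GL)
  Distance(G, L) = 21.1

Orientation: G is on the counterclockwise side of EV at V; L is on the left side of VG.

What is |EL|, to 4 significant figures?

27.24

∠EVG = 95.1°, so VG runs at 55.3° + (180° − 95.1°) = 140.2° from the x-axis; with |VG| = 17.1, G = V + 17.1·(cos 140.2°, sin 140.2°) = (9.121, 43.09). The perpendicularity gives GL at right angles to VG; with |GL| = 21.1 on the left of VG, L = G + 21.1·(-0.6401, -0.7683) = (-4.385, 26.88). Then |EL| = |L − E| = 27.24.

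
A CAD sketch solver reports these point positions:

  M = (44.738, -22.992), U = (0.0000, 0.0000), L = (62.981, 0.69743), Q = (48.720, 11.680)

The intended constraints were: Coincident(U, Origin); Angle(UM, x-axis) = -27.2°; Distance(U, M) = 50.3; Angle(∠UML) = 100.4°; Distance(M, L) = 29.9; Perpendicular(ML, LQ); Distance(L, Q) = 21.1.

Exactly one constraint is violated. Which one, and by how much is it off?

Distance(L, Q) = 21.1 — off by 3.10.

U = (0.00, 0.00) ✓; UM at -27.20° ✓; |UM| = 50.30 ✓; ∠UML = 100.4° ✓; |ML| = 29.90 ✓; ∠(ML, LQ) = 90.00° ✓; |LQ| = 18.00 ✗.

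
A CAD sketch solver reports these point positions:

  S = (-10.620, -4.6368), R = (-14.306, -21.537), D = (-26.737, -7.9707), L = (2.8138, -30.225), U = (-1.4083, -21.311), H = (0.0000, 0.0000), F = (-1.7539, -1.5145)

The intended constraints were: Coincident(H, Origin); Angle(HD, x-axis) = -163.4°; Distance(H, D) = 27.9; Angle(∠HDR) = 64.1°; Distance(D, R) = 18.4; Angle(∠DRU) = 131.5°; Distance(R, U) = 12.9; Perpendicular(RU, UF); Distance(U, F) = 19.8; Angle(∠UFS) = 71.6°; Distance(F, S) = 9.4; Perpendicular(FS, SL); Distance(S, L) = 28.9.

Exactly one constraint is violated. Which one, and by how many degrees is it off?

Perpendicular(FS, SL) — off by 8.30°.

H = (0.00, 0.00) ✓; HD at -163.4° ✓; |HD| = 27.90 ✓; ∠HDR = 64.10° ✓; |DR| = 18.40 ✓; ∠DRU = 131.5° ✓; |RU| = 12.90 ✓; ∠(RU, UF) = 90.00° ✓; |UF| = 19.80 ✓; ∠UFS = 71.60° ✓; |FS| = 9.400 ✓; ∠(FS, SL) = 98.30° ✗; |SL| = 28.90 ✓.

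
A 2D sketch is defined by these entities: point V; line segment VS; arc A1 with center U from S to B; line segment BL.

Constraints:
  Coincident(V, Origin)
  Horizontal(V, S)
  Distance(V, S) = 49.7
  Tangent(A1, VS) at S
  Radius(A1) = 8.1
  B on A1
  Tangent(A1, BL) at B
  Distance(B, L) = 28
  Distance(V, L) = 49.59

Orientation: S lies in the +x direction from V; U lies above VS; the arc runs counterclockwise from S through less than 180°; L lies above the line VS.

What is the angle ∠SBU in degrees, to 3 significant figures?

23.1°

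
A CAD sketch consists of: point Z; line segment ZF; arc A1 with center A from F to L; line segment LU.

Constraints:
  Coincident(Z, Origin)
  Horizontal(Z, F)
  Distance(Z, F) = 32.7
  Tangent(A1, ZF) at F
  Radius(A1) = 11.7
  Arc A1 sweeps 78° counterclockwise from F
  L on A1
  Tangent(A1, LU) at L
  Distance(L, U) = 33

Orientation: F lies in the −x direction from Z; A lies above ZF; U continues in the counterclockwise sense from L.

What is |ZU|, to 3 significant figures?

44.0

Z is at the origin; ZF is horizontal with |ZF| = 32.7 and F on the −x side, so F = (-32.7, 0.00). A1 meets ZF tangentially, so AF is at right angles to ZF, so A = F + (0, 11.7) = (-32.7, 11.7). On A1, F sits at bearing -90° from A; a 78° counterclockwise sweep puts L at bearing -12°, so L = A + 11.7·(cos -12°, sin -12°) = (-21.3, 9.27). The tangent condition forces AL to be normal to LU, so LU runs along (−sin -12°, cos -12°); with |LU| = 33.0, U = (-14.4, 41.5). Then |ZU| = |U − Z| = 44.0.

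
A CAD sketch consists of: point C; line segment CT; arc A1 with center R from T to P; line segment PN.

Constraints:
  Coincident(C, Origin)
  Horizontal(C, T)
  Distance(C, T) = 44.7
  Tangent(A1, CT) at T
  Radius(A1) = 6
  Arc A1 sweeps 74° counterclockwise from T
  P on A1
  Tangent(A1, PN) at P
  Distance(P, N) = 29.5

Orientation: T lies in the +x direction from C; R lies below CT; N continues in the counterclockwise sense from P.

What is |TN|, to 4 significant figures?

35.53

On A1, T sits at bearing 90° from R; a 74° counterclockwise sweep puts P at bearing 164°, so P = R + 6.0·(cos 164°, sin 164°) = (38.93, -4.346). A1 meets PN tangentially, so RP is at right angles to PN, so PN runs along (−sin 164°, cos 164°); with |PN| = 29.5, N = (30.80, -32.70). Then |TN| = |N − T| = 35.53.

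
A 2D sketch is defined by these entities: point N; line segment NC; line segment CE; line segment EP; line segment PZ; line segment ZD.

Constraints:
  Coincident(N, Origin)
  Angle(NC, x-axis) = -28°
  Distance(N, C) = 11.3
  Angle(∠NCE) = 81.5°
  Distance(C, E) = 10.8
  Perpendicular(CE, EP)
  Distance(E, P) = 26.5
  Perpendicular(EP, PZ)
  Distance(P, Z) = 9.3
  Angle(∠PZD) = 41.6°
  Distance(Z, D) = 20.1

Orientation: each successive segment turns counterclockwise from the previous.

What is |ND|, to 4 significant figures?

14.99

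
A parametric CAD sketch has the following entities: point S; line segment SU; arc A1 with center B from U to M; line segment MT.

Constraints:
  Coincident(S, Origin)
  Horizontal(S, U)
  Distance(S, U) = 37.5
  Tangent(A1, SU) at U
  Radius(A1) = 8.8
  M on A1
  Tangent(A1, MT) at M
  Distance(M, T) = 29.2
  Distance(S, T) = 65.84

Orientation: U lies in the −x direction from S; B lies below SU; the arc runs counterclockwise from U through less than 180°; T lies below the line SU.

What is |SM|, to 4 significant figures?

45.77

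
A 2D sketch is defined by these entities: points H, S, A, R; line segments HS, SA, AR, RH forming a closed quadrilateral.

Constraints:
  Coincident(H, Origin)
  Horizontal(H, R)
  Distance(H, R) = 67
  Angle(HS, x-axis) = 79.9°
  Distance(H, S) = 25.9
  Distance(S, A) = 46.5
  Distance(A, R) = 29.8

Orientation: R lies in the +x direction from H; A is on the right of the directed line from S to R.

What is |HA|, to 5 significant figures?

38.593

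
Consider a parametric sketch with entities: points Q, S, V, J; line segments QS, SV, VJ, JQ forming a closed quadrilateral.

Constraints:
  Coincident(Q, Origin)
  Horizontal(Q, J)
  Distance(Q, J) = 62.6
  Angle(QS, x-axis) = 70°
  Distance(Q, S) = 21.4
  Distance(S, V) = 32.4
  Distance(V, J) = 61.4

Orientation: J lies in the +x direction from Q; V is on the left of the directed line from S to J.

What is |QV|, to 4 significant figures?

53.55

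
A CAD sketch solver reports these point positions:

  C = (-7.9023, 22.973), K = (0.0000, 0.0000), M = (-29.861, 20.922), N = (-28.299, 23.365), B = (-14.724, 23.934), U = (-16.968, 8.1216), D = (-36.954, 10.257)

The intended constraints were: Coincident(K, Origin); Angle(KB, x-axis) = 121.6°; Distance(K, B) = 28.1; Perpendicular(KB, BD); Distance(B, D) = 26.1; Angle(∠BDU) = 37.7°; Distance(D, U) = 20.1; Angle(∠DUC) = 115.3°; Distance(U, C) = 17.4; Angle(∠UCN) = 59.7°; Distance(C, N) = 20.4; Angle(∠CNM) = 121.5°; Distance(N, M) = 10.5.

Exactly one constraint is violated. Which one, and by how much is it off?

Distance(N, M) = 10.5 — off by 7.60.

K = (0.00, 0.00) ✓; KB at 121.6° ✓; |KB| = 28.10 ✓; ∠(KB, BD) = 90.00° ✓; |BD| = 26.10 ✓; ∠BDU = 37.70° ✓; |DU| = 20.10 ✓; ∠DUC = 115.3° ✓; |UC| = 17.40 ✓; ∠UCN = 59.70° ✓; |CN| = 20.40 ✓; ∠CNM = 121.5° ✓; |NM| = 2.900 ✗.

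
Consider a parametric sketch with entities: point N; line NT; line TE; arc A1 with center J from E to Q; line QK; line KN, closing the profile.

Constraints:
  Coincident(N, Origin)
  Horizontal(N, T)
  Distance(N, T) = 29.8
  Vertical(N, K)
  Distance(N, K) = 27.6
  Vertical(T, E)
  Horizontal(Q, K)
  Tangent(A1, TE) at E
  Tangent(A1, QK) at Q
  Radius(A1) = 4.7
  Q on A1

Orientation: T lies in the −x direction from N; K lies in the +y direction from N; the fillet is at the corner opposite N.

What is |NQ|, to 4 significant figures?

37.31

N is at the origin; NT is horizontal with |NT| = 29.8 and T on the −x side, so T = (-29.80, 0.000). NK is vertical with |NK| = 27.6 and K on the +y side, so K = (0.000, 27.60). The virtual corner opposite N is at (-29.80, 27.60). Since A1 is tangent to TE there, JE ⟂ TE and the tangent condition forces JQ to be normal to QK, with radius 4.7, so the center J sits 4.7 in from both sides at J = (-25.10, 22.90). That places the tangent points at E = (-29.80, 22.90) on TE and Q = (-25.10, 27.60) on QK. Then |NQ| = |Q − N| = 37.31.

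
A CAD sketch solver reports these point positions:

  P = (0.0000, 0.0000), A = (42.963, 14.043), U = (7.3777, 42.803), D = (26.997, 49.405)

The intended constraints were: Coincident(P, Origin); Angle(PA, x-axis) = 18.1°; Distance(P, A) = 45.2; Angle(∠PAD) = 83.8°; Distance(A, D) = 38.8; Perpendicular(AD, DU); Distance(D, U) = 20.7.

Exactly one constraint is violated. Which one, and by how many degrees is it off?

Perpendicular(AD, DU) — off by 5.70°.

P = (0.00, 0.00) ✓; PA at 18.10° ✓; |PA| = 45.20 ✓; ∠PAD = 83.80° ✓; |AD| = 38.80 ✓; ∠(AD, DU) = 84.30° ✗; |DU| = 20.70 ✓.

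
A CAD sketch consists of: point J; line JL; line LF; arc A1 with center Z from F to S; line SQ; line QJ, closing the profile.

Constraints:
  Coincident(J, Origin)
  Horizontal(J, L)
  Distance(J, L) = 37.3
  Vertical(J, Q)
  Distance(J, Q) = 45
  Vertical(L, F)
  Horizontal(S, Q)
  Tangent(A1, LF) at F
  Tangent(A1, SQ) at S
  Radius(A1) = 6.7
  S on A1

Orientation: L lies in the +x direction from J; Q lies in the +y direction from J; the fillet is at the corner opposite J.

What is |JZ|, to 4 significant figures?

49.02

JQ is vertical with |JQ| = 45.0 and Q on the +y side, so Q = (0.000, 45.00). The virtual corner opposite J is at (37.30, 45.00). A1 meets LF tangentially, so ZF is at right angles to LF and A1 meets SQ tangentially, so ZS is at right angles to SQ, with radius 6.7, so the center Z sits 6.7 in from both sides at Z = (30.60, 38.30). Then |JZ| = |Z − J| = 49.02.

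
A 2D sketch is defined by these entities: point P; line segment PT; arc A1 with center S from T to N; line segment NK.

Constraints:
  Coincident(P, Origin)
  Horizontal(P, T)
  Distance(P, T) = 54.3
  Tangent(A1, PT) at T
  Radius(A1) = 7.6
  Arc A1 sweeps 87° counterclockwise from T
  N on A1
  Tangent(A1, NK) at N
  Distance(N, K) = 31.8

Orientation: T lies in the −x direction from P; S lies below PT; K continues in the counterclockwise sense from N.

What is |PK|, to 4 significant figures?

74.54

On A1, T sits at bearing 90° from S; an 87° counterclockwise sweep puts N at bearing 177°, so N = S + 7.6·(cos 177°, sin 177°) = (-61.89, -7.202). The tangent condition forces SN to be normal to NK, so NK runs along (−sin 177°, cos 177°); with |NK| = 31.8, K = (-63.55, -38.96). Then |PK| = |K − P| = 74.54.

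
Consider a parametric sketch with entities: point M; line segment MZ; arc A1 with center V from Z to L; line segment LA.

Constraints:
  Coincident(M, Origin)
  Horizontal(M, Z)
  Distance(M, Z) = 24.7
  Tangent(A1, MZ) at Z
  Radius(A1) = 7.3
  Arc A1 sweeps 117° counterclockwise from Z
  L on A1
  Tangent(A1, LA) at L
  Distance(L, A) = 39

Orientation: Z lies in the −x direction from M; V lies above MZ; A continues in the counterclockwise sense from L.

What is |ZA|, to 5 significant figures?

46.726

On A1, Z sits at bearing -90° from V; a 117° counterclockwise sweep puts L at bearing 27°, so L = V + 7.3·(cos 27°, sin 27°) = (-18.196, 10.614). Tangency of A1 to LA means the radius VL is perpendicular to LA, so LA runs along (−sin 27°, cos 27°); with |LA| = 39.0, A = (-35.901, 45.363). Then |ZA| = |A − Z| = 46.726.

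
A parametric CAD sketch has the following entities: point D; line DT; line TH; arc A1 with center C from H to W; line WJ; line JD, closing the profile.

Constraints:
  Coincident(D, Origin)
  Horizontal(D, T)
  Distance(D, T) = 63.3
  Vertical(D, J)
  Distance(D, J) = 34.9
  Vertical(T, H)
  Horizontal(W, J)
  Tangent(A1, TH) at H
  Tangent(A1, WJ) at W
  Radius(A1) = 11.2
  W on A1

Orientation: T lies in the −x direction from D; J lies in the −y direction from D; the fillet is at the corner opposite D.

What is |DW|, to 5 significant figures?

62.709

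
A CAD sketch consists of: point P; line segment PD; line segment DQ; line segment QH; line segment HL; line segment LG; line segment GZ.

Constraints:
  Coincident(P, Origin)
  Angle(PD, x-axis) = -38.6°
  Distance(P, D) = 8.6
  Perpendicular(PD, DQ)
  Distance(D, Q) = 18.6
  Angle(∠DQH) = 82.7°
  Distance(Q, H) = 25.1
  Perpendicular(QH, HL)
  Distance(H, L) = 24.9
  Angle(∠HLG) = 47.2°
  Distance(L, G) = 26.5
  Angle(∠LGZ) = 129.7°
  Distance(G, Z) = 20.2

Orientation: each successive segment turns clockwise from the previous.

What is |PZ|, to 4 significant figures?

30.91

∠HLG = 47.2° gives LG at -88.70° from the x-axis; with |LG| = 26.5, G = (-3.868, -11.04). ∠LGZ = 129.7° gives GZ at -139.0° from the x-axis; with |GZ| = 20.2, Z = (-19.11, -24.29). Then |PZ| = |Z − P| = 30.91.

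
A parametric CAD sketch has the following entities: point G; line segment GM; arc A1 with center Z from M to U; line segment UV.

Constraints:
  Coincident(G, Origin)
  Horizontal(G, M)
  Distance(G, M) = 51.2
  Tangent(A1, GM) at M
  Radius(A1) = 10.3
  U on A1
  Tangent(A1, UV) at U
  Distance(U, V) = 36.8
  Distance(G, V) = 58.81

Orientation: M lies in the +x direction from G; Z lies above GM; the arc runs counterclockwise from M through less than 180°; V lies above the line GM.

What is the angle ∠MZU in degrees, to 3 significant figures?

128°

G is at the origin; G and M share the same y with |GM| = 51.2 and M on the +x side, so M = (51.2, 0.00). Since A1 is tangent to GM there, ZM ⟂ GM, so Z = M + (0, 10.3) = (51.2, 10.3). Since ZU ⟂ UV (tangency), |ZV| = √(10.3² + 36.8²) = 38.2 regardless of where U sits on A1. So V lies on both circle(G, 58.81) and circle(Z, 38.2); the above-GM intersection is V = (36.9, 45.8). U is the foot of the tangent from V: U = (59.4, 16.6).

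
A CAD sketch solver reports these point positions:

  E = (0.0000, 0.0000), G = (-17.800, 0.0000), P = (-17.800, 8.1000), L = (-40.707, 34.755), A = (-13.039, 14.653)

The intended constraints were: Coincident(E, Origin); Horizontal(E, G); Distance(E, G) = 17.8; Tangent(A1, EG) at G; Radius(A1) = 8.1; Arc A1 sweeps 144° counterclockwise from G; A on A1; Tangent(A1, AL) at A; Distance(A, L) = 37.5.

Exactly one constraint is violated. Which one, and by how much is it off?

Distance(A, L) = 37.5 — off by 3.30.

E = (0.00, 0.00) ✓; E.y = 0.00, G.y = 0.00 ✓; |EG| = 17.80 ✓; ∠(PG, GE) = 90.00° ✓; |PG| = 8.100 ✓; bearing(P→A) − bearing(P→G) = 144.0° ✓; |PA| = 8.100 ✓; ∠(PA, AL) = 90.00° ✓; |AL| = 34.20 ✗.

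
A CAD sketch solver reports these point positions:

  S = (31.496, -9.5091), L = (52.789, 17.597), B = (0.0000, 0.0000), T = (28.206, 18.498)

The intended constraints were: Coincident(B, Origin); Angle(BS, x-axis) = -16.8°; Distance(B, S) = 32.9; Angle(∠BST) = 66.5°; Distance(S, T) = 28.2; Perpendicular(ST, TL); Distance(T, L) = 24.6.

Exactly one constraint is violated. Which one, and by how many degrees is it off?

Perpendicular(ST, TL) — off by 8.80°.

B = (0.00, 0.00) ✓; BS at -16.80° ✓; |BS| = 32.90 ✓; ∠BST = 66.50° ✓; |ST| = 28.20 ✓; ∠(ST, TL) = 98.80° ✗; |TL| = 24.60 ✓.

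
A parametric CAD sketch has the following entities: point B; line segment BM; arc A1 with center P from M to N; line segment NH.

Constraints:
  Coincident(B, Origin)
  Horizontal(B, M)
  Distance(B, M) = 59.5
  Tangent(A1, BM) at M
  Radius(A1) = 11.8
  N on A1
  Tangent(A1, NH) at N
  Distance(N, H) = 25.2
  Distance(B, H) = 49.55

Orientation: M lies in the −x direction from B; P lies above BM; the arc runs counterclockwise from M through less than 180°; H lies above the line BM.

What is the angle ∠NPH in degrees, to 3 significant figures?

64.9°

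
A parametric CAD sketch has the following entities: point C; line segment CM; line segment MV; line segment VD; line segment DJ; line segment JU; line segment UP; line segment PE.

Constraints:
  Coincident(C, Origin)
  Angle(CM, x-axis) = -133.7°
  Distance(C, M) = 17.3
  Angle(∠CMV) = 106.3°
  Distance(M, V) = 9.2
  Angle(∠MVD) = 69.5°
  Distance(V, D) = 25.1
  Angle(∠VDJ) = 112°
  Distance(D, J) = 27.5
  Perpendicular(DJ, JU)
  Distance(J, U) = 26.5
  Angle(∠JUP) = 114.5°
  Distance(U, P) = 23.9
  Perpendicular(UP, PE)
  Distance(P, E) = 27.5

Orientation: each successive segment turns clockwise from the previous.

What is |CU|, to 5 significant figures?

29.685

C is at the origin; CM runs at -133.7° with length 17.3, so M = (-11.952, -12.507). ∠CMV = 106.3° gives MV at 152.60° from the x-axis; with |MV| = 9.2, V = (-20.120, -8.2735). ∠MVD = 69.5° gives VD at 42.100° from the x-axis; with |VD| = 25.1, D = (-1.4966, 8.5542). ∠VDJ = 112.0° gives DJ at -25.900° from the x-axis; with |DJ| = 27.5, J = (23.241, -3.4578). The perpendicularity gives JU at right angles to DJ, so JU runs at -115.90°; with |JU| = 26.5, U = (11.666, -27.296). Then |CU| = |U − C| = 29.685.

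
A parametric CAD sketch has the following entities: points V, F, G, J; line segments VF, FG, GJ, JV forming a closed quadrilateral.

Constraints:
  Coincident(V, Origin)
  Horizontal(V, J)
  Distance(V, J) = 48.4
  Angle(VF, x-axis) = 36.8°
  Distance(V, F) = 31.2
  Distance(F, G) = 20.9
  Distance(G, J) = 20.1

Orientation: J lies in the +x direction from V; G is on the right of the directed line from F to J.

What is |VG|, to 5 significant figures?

28.458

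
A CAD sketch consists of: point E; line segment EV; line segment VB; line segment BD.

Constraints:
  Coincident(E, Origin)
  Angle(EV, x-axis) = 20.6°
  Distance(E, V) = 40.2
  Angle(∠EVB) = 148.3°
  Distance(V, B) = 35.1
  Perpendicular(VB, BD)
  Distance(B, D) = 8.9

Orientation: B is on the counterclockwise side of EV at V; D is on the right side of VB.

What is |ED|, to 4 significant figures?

75.53

∠EVB = 148.3°, so VB runs at 20.6° + (180° − 148.3°) = 52.30° from the x-axis; with |VB| = 35.1, B = V + 35.1·(cos 52.30°, sin 52.30°) = (59.09, 41.92). VB ⟂ BD; with |BD| = 8.9 on the right of VB, D = B + 8.9·(0.7912, -0.6115) = (66.14, 36.47). Then |ED| = |D − E| = 75.53.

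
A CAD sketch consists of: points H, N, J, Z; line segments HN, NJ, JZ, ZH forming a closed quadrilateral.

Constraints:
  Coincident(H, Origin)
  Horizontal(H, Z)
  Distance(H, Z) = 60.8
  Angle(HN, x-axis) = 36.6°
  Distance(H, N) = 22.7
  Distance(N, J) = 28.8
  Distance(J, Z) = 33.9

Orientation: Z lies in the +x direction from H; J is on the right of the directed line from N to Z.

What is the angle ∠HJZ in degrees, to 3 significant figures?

134°

H is at the origin; HZ is horizontal with |HZ| = 60.8 and Z in +x, so Z = (60.8, 0). HN runs at 36.6° with |HN| = 22.7, so N = (18.2, 13.5). J is determined by |NJ| = 28.8 and |JZ| = 33.9 together: it lies at the intersection of circle(N, 28.8) and circle(Z, 33.9). With |NZ| = 44.7, the foot of the radical line on NZ is 18.8 from N and the perpendicular offset is √(28.8² − 18.8²) = 21.9. Taking the right-of-NZ solution: J = (29.5, -13.0).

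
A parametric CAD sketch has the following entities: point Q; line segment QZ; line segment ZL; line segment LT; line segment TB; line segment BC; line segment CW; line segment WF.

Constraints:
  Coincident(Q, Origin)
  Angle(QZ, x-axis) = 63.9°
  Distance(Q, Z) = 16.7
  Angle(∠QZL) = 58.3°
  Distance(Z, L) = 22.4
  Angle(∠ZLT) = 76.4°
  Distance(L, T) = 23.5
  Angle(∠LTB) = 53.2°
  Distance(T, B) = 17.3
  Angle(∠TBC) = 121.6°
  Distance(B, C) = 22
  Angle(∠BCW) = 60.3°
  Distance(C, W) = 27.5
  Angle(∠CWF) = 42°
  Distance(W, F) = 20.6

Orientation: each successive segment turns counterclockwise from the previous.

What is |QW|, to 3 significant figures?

22.9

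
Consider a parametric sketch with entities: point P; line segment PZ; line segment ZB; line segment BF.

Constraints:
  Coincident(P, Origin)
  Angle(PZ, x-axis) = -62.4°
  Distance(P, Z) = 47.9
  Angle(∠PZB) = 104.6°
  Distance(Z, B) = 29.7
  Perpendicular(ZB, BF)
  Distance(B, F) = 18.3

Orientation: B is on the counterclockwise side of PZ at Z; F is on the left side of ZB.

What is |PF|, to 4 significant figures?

50.32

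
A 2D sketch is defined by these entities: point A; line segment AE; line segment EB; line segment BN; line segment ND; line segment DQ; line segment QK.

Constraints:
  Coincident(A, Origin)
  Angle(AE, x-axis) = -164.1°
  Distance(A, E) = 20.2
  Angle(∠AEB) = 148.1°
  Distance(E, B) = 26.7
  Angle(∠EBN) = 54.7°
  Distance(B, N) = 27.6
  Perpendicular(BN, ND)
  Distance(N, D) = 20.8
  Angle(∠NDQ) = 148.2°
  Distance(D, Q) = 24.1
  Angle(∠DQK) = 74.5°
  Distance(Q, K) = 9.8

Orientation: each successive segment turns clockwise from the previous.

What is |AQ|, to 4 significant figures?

22.42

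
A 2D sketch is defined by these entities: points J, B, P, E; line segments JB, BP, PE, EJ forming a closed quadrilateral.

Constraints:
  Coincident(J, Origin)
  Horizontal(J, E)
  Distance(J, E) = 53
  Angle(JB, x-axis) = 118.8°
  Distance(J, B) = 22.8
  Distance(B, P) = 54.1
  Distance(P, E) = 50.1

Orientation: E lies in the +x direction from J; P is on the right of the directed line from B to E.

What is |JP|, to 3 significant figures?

31.4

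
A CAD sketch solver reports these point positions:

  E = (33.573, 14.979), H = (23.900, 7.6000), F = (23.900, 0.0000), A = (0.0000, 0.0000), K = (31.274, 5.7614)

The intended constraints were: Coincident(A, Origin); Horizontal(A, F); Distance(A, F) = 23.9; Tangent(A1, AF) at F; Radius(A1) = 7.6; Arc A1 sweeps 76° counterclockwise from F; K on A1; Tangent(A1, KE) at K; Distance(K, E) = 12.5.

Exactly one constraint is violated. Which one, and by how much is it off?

Distance(K, E) = 12.5 — off by 3.00.

A = (0.00, 0.00) ✓; A.y = 0.00, F.y = 0.00 ✓; |AF| = 23.90 ✓; ∠(HF, FA) = 90.00° ✓; |HF| = 7.600 ✓; bearing(H→K) − bearing(H→F) = 76.00° ✓; |HK| = 7.600 ✓; ∠(HK, KE) = 90.00° ✓; |KE| = 9.500 ✗.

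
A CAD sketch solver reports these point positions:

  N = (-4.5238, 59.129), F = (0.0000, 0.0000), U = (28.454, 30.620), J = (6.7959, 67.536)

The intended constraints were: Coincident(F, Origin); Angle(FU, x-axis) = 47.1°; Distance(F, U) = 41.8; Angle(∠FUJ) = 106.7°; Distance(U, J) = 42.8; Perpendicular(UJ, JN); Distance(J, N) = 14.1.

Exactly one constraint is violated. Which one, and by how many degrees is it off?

Perpendicular(UJ, JN) — off by 6.20°.

F = (0.00, 0.00) ✓; FU at 47.10° ✓; |FU| = 41.80 ✓; ∠FUJ = 106.7° ✓; |UJ| = 42.80 ✓; ∠(UJ, JN) = 96.20° ✗; |JN| = 14.10 ✓.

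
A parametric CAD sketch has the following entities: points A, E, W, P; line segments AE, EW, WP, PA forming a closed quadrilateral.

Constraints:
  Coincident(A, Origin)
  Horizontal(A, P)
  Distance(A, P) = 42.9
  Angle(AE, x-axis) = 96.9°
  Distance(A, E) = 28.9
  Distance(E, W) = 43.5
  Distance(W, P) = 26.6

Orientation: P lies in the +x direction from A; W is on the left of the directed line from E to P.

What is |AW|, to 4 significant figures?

47.92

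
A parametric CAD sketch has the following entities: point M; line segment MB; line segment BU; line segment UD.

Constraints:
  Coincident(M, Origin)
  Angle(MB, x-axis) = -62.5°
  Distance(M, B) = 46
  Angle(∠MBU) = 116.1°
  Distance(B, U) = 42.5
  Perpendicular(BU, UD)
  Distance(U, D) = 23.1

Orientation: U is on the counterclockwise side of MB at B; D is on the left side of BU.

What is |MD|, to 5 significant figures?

65.326

M is at the origin; MB runs at -62.5° with length 46.0, so B = 46.0·(cos -62.5°, sin -62.5°) = (21.240, -40.802). ∠MBU = 116.1°, so BU runs at -62.5° + (180° − 116.1°) = 1.4000° from the x-axis; with |BU| = 42.5, U = B + 42.5·(cos 1.4000°, sin 1.4000°) = (63.728, -39.764). The perpendicularity gives UD at right angles to BU; with |UD| = 23.1 on the left of BU, D = U + 23.1·(-0.024432, 0.99970) = (63.163, -16.671). Then |MD| = |D − M| = 65.326.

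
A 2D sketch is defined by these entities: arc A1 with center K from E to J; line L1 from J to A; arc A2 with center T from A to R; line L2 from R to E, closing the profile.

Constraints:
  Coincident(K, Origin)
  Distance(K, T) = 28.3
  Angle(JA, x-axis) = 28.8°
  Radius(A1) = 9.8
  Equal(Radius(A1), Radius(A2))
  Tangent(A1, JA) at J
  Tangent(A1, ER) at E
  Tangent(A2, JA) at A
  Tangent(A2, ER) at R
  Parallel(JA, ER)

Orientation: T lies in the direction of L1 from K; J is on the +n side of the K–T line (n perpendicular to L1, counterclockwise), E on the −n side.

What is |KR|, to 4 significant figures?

29.95

The slot axis is L1's direction at 28.8°, so u = (cos 28.8°, sin 28.8°) = (0.8763, 0.4818) and n = (−sin 28.8°, cos 28.8°) = (-0.4818, 0.8763). K is at the origin and T lies 28.3 along u from K, so T = 28.3·u = (24.80, 13.63). Tangency of A1 to both parallel lines with radius 9.8 puts J and E at K ± 9.8·n: J = (-4.721, 8.588), E = (4.721, -8.588). Equal radii place A and R the same way about T: A = T + 9.8·n = (20.08, 22.22), R = T − 9.8·n = (29.52, 5.046). Then |KR| = |R − K| = 29.95.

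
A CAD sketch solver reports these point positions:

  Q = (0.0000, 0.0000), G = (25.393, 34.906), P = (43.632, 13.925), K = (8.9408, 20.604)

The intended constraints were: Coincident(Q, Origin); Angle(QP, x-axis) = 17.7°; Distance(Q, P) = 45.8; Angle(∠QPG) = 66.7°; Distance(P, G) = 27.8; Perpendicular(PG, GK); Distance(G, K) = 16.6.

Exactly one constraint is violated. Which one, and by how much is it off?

Distance(G, K) = 16.6 — off by 5.20.

Q = (0.00, 0.00) ✓; QP at 17.70° ✓; |QP| = 45.80 ✓; ∠QPG = 66.70° ✓; |PG| = 27.80 ✓; ∠(PG, GK) = 90.00° ✓; |GK| = 21.80 ✗.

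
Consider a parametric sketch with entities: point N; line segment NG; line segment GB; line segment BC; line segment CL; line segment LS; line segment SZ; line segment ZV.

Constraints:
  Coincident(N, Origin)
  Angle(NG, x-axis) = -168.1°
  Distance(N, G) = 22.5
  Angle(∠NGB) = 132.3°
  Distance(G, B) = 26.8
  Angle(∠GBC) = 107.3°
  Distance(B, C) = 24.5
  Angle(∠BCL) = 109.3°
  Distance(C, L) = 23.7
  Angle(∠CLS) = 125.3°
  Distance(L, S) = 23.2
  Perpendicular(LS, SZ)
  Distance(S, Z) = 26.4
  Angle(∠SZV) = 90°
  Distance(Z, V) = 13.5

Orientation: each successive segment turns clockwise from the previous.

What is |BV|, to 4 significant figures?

15.86

The perpendicularity gives SZ at right angles to LS, so SZ runs at -143.9°; with |SZ| = 26.4, Z = (-19.94, 0.3020). ∠SZV = 90.0° gives ZV at 126.1° from the x-axis; with |ZV| = 13.5, V = (-27.90, 11.21). Then |BV| = |V − B| = 15.86.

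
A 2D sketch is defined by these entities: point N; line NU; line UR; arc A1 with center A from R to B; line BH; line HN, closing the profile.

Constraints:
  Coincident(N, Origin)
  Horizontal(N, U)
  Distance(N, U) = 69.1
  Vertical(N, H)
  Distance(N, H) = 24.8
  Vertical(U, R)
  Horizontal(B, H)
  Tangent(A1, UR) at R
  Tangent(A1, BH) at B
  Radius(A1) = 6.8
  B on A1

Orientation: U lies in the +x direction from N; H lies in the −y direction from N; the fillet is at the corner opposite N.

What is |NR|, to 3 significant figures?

71.4

The virtual corner opposite N is at (69.1, -24.8). Since A1 is tangent to UR there, AR ⟂ UR and tangency of A1 to BH means the radius AB is perpendicular to BH, with radius 6.8, so the center A sits 6.8 in from both sides at A = (62.3, -18.0). That places the tangent points at R = (69.1, -18.0) on UR and B = (62.3, -24.8) on BH. Then |NR| = |R − N| = 71.4.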